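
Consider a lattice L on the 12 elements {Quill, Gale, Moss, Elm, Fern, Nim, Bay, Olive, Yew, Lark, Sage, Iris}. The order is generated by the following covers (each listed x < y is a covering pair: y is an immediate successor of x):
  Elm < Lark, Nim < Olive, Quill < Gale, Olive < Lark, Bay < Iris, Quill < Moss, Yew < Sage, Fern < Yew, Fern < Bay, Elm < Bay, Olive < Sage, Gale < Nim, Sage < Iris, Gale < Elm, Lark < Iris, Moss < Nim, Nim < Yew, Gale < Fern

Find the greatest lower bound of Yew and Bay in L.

Fern

Common lower bounds of {Yew, Bay}: Fern, Gale, Quill.
The greatest among these is Fern.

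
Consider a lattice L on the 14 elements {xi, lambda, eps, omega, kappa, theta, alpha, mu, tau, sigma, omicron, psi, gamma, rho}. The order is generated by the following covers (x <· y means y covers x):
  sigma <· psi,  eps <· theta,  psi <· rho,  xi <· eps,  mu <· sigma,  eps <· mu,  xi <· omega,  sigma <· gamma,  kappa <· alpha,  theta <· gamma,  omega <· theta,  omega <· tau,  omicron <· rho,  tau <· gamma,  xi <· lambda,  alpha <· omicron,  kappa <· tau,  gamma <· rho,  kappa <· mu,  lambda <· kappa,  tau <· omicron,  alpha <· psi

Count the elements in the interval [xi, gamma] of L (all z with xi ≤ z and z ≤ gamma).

The interval [xi, gamma] = {eps, gamma, kappa, lambda, mu, omega, sigma, tau, theta, xi}, which has 10 elements.

10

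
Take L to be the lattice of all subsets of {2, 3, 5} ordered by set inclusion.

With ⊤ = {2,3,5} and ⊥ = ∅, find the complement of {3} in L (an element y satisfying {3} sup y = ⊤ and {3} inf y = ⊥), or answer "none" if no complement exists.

{2,5}

Need y with {3} ∨ y = {2,3,5} and {3} ∧ y = ∅.
Checking each element gives: {2,5}.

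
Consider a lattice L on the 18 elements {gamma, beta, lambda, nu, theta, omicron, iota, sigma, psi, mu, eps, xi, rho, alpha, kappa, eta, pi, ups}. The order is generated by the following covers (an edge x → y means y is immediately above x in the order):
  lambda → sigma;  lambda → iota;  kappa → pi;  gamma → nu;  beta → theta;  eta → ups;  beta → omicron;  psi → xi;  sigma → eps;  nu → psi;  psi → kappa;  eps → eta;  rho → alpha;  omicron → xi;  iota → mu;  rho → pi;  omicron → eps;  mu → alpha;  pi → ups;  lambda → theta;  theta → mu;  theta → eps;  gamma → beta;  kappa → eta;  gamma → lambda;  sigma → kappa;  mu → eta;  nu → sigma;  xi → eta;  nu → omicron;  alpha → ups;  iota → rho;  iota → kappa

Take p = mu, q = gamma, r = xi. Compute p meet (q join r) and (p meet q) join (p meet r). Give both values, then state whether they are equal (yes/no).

beta; beta; yes

q join r = xi, so p meet (q join r) = mu meet xi = beta.
p meet q = gamma and p meet r = beta, so (p meet q) join (p meet r) = gamma join beta = beta.
Equal: yes.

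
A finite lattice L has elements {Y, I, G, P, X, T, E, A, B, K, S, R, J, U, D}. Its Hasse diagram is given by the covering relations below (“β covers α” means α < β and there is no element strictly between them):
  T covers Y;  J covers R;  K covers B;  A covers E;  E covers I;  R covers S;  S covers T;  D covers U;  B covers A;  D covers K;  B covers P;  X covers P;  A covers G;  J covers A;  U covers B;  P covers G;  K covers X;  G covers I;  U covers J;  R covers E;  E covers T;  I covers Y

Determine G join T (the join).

A

Common upper bounds of {G, T}: A, B, D, J, K, U.
The least among these is A.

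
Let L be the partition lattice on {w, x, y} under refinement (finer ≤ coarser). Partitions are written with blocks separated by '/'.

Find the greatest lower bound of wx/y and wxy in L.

The meet (common refinement) of wx/y and wxy intersects blocks pairwise, giving wx/y.

wx/y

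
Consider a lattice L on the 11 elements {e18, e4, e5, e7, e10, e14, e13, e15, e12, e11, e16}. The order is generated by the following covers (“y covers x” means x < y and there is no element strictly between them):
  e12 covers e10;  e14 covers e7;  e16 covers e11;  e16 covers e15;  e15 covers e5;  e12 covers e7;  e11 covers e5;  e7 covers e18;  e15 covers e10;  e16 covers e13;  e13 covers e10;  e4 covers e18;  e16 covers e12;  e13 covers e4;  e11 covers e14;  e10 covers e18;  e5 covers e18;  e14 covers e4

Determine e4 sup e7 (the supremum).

Common upper bounds of {e4, e7}: e11, e14, e16.
The least among these is e14.

e14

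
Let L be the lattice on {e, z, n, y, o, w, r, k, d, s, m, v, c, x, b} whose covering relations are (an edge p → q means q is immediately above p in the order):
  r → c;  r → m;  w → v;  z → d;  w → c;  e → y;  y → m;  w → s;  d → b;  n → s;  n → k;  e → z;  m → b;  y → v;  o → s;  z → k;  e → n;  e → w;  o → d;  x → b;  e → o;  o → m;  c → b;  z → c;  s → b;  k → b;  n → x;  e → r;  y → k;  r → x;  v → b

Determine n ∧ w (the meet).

Common lower bounds of {n, w}: e.
The greatest among these is e.

e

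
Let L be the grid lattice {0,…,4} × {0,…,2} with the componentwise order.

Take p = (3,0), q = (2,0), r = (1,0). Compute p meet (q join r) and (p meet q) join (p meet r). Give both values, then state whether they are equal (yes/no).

(2,0); (2,0); yes

q join r = (2,0), so p meet (q join r) = (3,0) meet (2,0) = (2,0).
p meet q = (2,0) and p meet r = (1,0), so (p meet q) join (p meet r) = (2,0) join (1,0) = (2,0).
Equal: yes.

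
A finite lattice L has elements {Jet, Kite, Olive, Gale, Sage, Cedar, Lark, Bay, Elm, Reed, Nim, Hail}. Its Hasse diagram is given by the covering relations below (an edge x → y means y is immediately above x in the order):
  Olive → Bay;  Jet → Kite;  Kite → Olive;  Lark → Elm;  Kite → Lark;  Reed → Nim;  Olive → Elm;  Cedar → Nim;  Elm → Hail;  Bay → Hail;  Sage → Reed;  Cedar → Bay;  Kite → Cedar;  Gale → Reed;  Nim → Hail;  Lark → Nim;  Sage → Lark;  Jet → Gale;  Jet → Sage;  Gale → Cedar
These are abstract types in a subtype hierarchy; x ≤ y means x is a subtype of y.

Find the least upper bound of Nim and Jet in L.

Common upper bounds of {Nim, Jet}: Hail, Nim.
The least among these is Nim.

Nim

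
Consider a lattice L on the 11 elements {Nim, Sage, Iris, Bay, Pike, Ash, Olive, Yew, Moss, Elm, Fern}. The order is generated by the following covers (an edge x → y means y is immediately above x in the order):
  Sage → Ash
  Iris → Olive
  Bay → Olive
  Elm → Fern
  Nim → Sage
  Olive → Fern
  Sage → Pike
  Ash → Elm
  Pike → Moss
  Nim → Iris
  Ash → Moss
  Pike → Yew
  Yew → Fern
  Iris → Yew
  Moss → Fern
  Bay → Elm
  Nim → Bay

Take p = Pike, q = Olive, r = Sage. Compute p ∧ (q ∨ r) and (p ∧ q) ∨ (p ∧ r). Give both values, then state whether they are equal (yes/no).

q ∨ r = Fern, so p ∧ (q ∨ r) = Pike ∧ Fern = Pike.
p ∧ q = Nim and p ∧ r = Sage, so (p ∧ q) ∨ (p ∧ r) = Nim ∨ Sage = Sage.
Equal: no.

Pike; Sage; no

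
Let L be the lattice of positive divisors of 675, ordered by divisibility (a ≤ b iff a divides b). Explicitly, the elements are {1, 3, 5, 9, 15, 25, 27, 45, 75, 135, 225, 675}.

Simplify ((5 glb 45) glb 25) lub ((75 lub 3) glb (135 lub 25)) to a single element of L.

5 ∧ 45 = 5
5 ∧ 25 = 5
75 ∨ 3 = 75
135 ∨ 25 = 675
75 ∧ 675 = 75
5 ∨ 75 = 75

75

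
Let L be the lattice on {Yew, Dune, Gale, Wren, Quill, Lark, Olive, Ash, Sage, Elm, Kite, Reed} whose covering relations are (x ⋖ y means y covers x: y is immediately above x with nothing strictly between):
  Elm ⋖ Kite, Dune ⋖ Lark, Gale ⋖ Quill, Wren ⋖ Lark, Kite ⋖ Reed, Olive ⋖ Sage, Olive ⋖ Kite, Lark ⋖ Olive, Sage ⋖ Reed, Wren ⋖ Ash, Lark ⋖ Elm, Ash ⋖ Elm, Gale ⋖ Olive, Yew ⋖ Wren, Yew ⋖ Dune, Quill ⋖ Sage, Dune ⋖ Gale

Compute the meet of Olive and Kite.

Common lower bounds of {Olive, Kite}: Dune, Gale, Lark, Olive, Wren, Yew.
The greatest among these is Olive.

Olive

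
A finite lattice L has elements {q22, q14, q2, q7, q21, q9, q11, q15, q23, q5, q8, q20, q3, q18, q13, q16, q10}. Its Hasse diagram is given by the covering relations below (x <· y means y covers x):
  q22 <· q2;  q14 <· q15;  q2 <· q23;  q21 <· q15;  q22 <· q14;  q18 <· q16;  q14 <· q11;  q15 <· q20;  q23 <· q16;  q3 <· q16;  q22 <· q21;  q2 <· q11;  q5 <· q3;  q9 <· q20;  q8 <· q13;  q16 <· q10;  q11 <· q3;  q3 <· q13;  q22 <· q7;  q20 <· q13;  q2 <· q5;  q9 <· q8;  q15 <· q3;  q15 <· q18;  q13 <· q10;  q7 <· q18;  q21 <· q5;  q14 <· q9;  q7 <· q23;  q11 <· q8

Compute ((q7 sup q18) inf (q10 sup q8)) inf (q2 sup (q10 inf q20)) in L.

q15

q7 ∨ q18 = q18
q10 ∨ q8 = q10
q18 ∧ q10 = q18
q10 ∧ q20 = q20
q2 ∨ q20 = q13
q18 ∧ q13 = q15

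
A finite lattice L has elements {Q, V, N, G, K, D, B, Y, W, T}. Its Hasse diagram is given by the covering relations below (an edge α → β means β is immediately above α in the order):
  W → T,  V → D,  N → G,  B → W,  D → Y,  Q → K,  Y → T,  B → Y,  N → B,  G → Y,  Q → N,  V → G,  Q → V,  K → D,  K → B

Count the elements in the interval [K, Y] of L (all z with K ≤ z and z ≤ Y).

4

The interval [K, Y] = {B, D, K, Y}, which has 4 elements.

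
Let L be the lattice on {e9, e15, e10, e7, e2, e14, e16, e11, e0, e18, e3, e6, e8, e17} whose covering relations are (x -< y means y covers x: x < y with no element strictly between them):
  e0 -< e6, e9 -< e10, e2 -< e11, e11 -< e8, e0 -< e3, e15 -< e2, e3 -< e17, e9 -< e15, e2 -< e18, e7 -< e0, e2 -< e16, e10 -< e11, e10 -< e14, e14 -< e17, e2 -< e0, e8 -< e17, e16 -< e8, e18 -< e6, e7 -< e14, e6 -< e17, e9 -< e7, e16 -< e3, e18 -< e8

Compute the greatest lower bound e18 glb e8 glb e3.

Common lower bounds of {e18, e8, e3}: e15, e2, e9.
The greatest among these is e2.

e2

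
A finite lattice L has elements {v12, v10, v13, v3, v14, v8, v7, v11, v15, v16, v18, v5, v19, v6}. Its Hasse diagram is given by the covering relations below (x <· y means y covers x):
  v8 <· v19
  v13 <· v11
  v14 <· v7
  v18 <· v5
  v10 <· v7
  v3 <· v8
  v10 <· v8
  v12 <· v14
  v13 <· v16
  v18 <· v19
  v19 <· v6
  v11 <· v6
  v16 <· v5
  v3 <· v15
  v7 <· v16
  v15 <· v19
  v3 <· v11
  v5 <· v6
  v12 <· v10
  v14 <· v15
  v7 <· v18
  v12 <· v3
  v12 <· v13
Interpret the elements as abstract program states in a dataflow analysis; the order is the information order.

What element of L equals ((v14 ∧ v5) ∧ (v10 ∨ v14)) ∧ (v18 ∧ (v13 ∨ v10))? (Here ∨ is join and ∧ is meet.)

v14 ∧ v5 = v14
v10 ∨ v14 = v7
v14 ∧ v7 = v14
v13 ∨ v10 = v16
v18 ∧ v16 = v7
v14 ∧ v7 = v14

v14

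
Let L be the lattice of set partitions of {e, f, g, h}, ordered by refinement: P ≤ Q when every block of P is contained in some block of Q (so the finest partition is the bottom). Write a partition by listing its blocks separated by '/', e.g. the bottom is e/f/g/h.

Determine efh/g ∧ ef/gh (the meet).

ef/g/h

The meet (common refinement) of efh/g and ef/gh intersects blocks pairwise, giving ef/g/h.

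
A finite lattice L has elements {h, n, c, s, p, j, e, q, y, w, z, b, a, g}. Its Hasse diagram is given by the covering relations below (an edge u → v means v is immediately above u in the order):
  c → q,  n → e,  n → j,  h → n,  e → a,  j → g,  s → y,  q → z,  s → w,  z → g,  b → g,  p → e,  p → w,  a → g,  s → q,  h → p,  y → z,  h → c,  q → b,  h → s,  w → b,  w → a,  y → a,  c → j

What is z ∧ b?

q

Common lower bounds of {z, b}: c, h, q, s.
The greatest among these is q.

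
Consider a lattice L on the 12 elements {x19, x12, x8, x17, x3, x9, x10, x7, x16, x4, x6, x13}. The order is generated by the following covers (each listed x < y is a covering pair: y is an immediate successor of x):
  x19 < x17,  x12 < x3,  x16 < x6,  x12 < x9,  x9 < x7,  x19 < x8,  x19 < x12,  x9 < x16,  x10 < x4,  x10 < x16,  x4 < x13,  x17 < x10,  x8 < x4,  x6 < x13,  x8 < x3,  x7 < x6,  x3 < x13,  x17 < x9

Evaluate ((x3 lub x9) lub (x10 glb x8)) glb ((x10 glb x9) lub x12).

x9

x3 ∨ x9 = x13
x10 ∧ x8 = x19
x13 ∨ x19 = x13
x10 ∧ x9 = x17
x17 ∨ x12 = x9
x13 ∧ x9 = x9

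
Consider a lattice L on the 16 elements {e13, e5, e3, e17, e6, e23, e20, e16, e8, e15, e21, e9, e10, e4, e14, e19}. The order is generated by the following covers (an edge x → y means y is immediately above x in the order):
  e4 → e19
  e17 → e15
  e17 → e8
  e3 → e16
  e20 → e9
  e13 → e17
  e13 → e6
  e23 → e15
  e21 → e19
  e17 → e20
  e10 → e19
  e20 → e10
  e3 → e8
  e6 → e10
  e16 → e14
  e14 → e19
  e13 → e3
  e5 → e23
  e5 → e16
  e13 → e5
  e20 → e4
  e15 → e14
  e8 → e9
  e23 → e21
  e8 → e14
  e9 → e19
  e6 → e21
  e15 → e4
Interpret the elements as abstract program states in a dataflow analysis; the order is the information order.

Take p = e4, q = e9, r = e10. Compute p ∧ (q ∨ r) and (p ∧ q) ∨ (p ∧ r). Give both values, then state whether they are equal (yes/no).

e4; e20; no

q ∨ r = e19, so p ∧ (q ∨ r) = e4 ∧ e19 = e4.
p ∧ q = e20 and p ∧ r = e20, so (p ∧ q) ∨ (p ∧ r) = e20 ∨ e20 = e20.
Equal: no.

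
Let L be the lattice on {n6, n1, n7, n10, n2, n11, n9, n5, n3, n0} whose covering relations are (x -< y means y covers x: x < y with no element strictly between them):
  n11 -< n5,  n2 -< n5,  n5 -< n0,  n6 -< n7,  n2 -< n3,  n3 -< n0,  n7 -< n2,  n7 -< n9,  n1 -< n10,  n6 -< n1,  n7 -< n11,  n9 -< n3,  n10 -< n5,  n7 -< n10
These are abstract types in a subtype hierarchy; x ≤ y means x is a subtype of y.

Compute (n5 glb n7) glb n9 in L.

n5 ∧ n7 = n7
n7 ∧ n9 = n7

n7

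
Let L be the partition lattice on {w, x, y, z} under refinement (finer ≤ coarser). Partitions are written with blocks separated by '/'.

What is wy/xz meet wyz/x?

wy/x/z

Common lower bounds of {wy/xz, wyz/x}: w/x/y/z, wy/x/z.
The greatest among these is wy/x/z.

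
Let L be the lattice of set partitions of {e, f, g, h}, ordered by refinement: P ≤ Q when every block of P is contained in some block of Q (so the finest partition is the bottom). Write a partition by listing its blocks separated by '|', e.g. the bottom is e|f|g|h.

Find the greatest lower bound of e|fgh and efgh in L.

e|fgh

Common lower bounds of {e|fgh, efgh}: e|fgh, e|fg|h, e|fh|g, e|f|gh, e|f|g|h.
The greatest among these is e|fgh.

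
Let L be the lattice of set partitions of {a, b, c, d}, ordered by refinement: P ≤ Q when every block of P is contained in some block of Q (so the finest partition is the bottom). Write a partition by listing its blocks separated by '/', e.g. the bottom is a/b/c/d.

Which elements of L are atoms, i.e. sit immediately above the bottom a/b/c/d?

a/b/cd, a/bc/d, a/bd/c, ab/c/d, ac/b/d, ad/b/c

The atoms are exactly the elements that cover a/b/c/d: a/b/cd, a/bc/d, a/bd/c, ab/c/d, ac/b/d, ad/b/c.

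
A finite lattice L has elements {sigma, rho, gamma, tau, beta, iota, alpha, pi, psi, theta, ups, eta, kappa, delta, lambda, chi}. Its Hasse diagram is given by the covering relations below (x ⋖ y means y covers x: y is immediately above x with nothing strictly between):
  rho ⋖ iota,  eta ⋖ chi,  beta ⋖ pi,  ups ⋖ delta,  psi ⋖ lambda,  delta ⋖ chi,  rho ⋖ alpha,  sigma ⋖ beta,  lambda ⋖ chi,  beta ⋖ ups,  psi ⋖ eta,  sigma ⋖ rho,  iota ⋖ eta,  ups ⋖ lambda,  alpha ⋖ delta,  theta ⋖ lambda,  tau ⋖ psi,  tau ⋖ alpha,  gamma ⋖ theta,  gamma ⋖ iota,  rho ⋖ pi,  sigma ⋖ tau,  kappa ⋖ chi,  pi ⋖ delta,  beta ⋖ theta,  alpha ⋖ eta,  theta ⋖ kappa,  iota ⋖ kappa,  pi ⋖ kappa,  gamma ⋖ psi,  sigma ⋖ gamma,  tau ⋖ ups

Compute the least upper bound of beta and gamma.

theta

Common upper bounds of {beta, gamma}: chi, kappa, lambda, theta.
The least among these is theta.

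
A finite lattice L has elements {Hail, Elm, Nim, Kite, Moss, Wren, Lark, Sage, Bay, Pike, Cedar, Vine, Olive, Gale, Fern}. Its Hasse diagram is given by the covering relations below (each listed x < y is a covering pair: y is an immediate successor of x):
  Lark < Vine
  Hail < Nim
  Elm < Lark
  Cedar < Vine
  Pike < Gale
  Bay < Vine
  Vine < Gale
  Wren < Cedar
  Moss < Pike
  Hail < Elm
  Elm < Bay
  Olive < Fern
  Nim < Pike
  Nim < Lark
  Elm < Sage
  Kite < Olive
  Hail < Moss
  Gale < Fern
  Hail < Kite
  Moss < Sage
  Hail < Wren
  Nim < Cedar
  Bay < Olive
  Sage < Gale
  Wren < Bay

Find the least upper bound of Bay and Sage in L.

Gale

Common upper bounds of {Bay, Sage}: Fern, Gale.
The least among these is Gale.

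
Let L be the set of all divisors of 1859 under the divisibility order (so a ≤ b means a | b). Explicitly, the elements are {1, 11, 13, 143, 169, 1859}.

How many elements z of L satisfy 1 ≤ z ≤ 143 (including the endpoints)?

4

The interval [1, 143] = {1, 11, 13, 143}, which has 4 elements.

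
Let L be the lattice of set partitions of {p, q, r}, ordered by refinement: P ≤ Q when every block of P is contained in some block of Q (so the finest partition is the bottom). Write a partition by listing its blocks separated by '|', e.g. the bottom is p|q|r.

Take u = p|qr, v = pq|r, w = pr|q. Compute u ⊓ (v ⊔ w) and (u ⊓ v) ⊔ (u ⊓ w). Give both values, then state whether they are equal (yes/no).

v ⊔ w = pqr, so u ⊓ (v ⊔ w) = p|qr ⊓ pqr = p|qr.
u ⊓ v = p|q|r and u ⊓ w = p|q|r, so (u ⊓ v) ⊔ (u ⊓ w) = p|q|r ⊔ p|q|r = p|q|r.
Equal: no.

p|qr; p|q|r; no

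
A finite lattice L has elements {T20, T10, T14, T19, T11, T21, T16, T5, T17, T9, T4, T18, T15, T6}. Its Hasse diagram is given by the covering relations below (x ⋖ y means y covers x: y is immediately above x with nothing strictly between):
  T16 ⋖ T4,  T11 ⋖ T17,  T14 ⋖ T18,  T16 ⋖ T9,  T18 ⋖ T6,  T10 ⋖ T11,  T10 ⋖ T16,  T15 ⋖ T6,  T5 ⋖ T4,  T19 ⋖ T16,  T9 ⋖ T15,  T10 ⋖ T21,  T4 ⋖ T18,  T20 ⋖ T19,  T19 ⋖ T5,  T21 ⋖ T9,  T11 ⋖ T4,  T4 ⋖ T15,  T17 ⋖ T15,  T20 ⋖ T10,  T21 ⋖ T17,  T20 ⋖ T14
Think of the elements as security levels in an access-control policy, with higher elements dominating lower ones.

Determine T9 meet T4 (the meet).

Common lower bounds of {T9, T4}: T10, T16, T19, T20.
The greatest among these is T16.

T16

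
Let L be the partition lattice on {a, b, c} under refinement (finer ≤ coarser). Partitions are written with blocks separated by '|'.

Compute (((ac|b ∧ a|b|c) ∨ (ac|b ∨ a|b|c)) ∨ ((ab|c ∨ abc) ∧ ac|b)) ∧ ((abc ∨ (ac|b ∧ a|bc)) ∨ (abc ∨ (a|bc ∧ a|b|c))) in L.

ac|b

ac|b ∧ a|b|c = a|b|c
ac|b ∨ a|b|c = ac|b
a|b|c ∨ ac|b = ac|b
ab|c ∨ abc = abc
abc ∧ ac|b = ac|b
ac|b ∨ ac|b = ac|b
ac|b ∧ a|bc = a|b|c
abc ∨ a|b|c = abc
a|bc ∧ a|b|c = a|b|c
abc ∨ a|b|c = abc
abc ∨ abc = abc
ac|b ∧ abc = ac|b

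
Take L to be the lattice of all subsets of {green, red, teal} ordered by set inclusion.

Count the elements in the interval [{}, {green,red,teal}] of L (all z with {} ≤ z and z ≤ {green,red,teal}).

The interval [{}, {green,red,teal}] = {{green,red,teal}, {green,red}, {green,teal}, {green}, {red,teal}, {red}, {teal}, {}}, which has 8 elements.

8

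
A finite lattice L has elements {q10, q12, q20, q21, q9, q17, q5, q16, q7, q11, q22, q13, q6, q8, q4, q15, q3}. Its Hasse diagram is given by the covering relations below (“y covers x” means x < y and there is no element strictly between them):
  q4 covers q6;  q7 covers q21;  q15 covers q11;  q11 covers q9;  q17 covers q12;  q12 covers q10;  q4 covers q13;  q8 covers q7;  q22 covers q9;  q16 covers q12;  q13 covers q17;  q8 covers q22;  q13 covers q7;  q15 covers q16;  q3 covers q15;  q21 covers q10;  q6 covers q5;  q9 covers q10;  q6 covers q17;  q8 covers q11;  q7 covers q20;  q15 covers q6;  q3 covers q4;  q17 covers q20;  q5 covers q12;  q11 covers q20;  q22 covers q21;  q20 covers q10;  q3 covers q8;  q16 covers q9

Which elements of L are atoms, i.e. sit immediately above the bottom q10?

q12, q20, q21, q9

The atoms are exactly the elements that cover q10: q12, q20, q21, q9.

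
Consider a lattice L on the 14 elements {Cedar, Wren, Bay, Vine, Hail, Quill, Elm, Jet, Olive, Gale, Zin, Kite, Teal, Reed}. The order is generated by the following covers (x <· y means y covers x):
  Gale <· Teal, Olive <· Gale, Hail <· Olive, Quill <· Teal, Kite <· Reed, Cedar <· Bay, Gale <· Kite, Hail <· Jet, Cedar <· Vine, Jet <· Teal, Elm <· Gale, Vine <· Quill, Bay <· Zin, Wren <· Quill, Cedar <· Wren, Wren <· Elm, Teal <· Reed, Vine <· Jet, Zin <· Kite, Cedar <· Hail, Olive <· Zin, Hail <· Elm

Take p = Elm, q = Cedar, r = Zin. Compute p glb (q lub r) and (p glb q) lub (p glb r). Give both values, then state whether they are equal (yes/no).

Hail; Hail; yes

q lub r = Zin, so p glb (q lub r) = Elm glb Zin = Hail.
p glb q = Cedar and p glb r = Hail, so (p glb q) lub (p glb r) = Cedar lub Hail = Hail.
Equal: yes.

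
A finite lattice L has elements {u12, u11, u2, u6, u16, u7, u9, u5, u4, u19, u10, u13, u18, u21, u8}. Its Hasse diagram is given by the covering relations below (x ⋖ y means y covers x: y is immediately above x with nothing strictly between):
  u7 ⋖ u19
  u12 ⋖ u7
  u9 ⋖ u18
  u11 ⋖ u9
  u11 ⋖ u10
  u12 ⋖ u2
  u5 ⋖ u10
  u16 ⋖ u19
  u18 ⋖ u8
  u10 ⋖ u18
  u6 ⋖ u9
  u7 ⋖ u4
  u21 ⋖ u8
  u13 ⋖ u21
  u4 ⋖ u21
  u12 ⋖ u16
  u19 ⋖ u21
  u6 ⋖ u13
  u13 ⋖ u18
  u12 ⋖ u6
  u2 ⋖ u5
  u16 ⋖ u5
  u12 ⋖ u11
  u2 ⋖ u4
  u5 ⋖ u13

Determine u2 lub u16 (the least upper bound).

u5

Common upper bounds of {u2, u16}: u10, u13, u18, u21, u5, u8.
The least among these is u5.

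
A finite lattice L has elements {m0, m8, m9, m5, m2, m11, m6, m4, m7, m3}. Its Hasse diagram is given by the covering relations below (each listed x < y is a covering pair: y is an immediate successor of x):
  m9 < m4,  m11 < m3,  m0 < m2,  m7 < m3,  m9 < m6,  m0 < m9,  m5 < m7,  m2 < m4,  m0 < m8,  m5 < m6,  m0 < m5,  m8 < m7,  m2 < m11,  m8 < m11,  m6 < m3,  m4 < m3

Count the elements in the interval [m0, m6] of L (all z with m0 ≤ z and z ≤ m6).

4

The interval [m0, m6] = {m0, m5, m6, m9}, which has 4 elements.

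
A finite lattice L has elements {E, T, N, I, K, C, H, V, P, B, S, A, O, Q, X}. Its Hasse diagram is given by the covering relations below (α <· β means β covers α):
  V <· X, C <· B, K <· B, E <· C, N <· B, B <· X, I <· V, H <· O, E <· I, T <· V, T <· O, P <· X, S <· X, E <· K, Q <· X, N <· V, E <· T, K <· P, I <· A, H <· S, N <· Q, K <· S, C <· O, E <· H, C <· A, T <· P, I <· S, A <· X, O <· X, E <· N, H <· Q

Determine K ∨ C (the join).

Common upper bounds of {K, C}: B, X.
The least among these is B.

B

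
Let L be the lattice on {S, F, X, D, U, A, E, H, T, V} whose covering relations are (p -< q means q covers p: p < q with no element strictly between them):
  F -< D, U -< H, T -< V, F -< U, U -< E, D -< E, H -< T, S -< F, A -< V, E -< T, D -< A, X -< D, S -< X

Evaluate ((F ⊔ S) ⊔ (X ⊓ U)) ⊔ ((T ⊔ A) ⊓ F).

F

F ∨ S = F
X ∧ U = S
F ∨ S = F
T ∨ A = V
V ∧ F = F
F ∨ F = F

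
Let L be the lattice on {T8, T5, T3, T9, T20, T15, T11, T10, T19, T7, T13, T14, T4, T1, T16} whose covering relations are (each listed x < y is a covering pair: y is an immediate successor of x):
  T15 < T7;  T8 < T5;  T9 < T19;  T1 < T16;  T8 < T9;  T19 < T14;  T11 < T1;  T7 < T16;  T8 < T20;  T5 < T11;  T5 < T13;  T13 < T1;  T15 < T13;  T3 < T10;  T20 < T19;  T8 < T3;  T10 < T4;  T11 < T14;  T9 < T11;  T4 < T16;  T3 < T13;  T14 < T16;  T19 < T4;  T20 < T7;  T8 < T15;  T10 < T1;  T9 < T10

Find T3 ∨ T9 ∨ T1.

Common upper bounds of {T3, T9, T1}: T1, T16.
The least among these is T1.

T1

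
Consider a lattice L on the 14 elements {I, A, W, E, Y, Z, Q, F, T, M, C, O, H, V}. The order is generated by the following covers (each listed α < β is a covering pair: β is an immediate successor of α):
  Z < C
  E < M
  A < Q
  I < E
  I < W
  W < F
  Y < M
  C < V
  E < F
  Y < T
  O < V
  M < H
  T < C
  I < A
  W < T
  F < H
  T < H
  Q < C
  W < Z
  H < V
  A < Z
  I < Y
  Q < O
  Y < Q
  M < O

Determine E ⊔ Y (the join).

M

Common upper bounds of {E, Y}: H, M, O, V.
The least among these is M.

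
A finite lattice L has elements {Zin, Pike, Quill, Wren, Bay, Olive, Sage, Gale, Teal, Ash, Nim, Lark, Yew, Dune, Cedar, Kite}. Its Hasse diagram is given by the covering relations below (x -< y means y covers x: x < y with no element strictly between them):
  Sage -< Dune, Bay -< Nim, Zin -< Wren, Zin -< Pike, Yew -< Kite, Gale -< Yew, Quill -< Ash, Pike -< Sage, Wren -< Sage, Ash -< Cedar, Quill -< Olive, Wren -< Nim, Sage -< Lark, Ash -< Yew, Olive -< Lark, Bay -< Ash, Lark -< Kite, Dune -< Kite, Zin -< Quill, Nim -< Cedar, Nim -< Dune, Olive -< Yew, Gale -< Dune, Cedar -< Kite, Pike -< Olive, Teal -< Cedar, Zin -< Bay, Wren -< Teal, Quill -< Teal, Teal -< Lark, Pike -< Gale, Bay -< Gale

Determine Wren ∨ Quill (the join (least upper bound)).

Common upper bounds of {Wren, Quill}: Cedar, Kite, Lark, Teal.
The least among these is Teal.

Teal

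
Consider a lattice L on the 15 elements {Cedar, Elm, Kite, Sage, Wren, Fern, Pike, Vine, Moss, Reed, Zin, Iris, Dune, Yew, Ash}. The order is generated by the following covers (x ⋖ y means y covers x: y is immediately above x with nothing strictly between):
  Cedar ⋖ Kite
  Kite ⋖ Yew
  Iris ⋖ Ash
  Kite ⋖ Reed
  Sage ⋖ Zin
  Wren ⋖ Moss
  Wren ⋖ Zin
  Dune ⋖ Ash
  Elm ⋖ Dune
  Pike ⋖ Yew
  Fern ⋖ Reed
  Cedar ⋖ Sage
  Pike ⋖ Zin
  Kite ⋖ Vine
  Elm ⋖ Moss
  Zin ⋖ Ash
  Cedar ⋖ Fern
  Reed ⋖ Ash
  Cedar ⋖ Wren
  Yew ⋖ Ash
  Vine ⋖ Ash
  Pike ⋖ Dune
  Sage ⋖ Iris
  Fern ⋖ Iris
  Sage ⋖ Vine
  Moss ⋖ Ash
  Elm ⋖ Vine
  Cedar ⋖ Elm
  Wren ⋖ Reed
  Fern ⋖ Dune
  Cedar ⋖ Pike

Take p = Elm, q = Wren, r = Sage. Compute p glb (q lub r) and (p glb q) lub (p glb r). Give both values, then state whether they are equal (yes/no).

q lub r = Zin, so p glb (q lub r) = Elm glb Zin = Cedar.
p glb q = Cedar and p glb r = Cedar, so (p glb q) lub (p glb r) = Cedar lub Cedar = Cedar.
Equal: yes.

Cedar; Cedar; yes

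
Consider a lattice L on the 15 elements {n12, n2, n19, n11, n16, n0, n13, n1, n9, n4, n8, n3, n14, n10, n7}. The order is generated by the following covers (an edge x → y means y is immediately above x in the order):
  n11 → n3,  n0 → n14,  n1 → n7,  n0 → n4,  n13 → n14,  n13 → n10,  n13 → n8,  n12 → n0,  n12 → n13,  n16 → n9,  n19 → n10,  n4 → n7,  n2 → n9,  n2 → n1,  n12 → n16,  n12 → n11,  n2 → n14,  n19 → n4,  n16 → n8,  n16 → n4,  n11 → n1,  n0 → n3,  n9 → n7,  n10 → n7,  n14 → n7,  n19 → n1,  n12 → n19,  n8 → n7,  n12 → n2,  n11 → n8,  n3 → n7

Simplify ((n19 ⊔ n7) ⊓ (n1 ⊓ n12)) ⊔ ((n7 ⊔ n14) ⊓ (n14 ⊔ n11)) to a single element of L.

n19 ∨ n7 = n7
n1 ∧ n12 = n12
n7 ∧ n12 = n12
n7 ∨ n14 = n7
n14 ∨ n11 = n7
n7 ∧ n7 = n7
n12 ∨ n7 = n7

n7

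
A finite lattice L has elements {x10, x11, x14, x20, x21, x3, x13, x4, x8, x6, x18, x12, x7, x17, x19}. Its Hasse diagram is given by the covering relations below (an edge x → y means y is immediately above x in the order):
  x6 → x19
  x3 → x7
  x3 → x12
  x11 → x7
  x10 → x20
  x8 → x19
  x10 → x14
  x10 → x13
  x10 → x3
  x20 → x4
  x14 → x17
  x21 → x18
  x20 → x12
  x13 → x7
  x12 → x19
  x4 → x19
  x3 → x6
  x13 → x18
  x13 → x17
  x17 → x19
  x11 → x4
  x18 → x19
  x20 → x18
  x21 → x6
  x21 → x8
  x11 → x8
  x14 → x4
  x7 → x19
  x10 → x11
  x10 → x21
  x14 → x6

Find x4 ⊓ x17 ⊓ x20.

Common lower bounds of {x4, x17, x20}: x10.
The greatest among these is x10.

x10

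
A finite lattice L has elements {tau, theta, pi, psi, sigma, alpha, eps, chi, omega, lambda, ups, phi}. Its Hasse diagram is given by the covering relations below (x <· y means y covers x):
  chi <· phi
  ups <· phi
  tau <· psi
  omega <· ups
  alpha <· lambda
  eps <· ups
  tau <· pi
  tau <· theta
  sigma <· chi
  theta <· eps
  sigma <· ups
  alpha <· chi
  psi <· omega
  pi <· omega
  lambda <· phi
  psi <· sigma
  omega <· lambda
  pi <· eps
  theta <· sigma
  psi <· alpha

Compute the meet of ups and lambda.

omega

Common lower bounds of {ups, lambda}: omega, pi, psi, tau.
The greatest among these is omega.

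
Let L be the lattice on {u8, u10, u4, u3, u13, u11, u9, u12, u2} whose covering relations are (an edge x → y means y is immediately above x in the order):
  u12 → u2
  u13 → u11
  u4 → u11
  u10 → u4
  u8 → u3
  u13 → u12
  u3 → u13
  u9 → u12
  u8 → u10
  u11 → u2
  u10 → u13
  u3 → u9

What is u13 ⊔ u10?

Common upper bounds of {u13, u10}: u11, u12, u13, u2.
The least among these is u13.

u13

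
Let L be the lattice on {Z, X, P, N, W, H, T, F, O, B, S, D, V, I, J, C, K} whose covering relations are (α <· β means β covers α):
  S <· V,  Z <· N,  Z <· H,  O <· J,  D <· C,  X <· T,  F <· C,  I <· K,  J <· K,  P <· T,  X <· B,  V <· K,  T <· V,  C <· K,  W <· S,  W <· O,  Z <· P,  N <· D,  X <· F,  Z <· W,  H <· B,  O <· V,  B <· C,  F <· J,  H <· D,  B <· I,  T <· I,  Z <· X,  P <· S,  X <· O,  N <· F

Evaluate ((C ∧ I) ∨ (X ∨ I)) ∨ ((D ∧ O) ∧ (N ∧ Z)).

I

C ∧ I = B
X ∨ I = I
B ∨ I = I
D ∧ O = Z
N ∧ Z = Z
Z ∧ Z = Z
I ∨ Z = I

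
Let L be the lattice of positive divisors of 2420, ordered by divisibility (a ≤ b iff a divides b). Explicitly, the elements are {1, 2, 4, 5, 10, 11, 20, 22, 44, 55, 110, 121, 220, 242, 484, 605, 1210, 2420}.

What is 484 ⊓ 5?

1

In the divisibility order, the meet is the greatest common divisor: gcd(484, 5) = 1.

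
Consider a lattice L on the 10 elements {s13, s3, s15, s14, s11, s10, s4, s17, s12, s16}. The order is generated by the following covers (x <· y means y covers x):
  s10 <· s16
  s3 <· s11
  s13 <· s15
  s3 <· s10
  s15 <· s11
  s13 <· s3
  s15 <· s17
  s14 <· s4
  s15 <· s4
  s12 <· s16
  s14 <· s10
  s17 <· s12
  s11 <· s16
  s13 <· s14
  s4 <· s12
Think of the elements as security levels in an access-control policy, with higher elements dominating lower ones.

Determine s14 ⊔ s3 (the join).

s10

Common upper bounds of {s14, s3}: s10, s16.
The least among these is s10.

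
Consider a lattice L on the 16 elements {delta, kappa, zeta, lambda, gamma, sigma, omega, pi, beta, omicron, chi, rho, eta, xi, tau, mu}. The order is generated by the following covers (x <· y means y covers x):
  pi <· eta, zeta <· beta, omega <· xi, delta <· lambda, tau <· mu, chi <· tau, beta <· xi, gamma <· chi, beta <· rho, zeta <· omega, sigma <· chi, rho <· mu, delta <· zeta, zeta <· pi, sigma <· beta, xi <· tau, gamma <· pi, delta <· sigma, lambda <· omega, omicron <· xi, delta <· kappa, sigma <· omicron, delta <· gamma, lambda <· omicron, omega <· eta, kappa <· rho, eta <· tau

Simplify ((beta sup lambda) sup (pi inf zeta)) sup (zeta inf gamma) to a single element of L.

beta ∨ lambda = xi
pi ∧ zeta = zeta
xi ∨ zeta = xi
zeta ∧ gamma = delta
xi ∨ delta = xi

xi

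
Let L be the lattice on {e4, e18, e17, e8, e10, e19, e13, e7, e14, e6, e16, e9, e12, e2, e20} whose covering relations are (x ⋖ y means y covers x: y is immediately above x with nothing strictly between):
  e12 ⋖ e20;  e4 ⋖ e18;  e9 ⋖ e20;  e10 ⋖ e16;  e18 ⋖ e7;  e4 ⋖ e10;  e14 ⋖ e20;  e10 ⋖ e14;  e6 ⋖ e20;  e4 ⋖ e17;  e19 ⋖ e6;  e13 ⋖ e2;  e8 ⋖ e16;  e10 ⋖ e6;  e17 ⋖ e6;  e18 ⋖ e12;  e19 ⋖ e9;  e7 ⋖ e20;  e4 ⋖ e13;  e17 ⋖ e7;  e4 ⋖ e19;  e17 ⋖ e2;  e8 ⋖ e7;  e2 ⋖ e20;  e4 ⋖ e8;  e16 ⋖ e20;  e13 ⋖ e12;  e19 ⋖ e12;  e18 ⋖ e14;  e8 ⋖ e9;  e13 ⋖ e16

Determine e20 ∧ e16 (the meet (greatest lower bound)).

e16

Common lower bounds of {e20, e16}: e10, e13, e16, e4, e8.
The greatest among these is e16.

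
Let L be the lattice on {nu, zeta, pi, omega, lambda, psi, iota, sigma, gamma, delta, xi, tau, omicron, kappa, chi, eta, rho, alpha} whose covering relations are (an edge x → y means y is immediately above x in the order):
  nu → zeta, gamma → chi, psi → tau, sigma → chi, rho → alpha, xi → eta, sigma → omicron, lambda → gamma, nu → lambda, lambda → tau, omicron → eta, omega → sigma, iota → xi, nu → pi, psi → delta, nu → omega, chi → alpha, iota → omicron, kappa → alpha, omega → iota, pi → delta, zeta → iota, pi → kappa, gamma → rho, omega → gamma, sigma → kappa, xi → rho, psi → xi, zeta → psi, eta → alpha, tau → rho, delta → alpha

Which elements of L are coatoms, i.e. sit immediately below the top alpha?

The coatoms are exactly the elements covered by alpha: chi, delta, eta, kappa, rho.

chi, delta, eta, kappa, rho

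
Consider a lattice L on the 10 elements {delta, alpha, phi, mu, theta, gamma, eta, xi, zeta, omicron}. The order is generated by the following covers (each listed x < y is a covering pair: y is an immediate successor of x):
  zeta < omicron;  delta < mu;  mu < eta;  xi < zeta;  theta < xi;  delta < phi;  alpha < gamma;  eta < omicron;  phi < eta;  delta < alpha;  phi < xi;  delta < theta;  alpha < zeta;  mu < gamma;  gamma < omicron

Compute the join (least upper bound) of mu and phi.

eta

Common upper bounds of {mu, phi}: eta, omicron.
The least among these is eta.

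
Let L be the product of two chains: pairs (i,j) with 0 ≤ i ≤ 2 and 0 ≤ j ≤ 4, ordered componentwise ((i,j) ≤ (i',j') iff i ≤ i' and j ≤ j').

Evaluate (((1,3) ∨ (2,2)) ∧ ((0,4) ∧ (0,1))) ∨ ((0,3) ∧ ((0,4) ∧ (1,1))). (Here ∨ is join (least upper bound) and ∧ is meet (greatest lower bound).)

(0,1)

(1,3) ∨ (2,2) = (2,3)
(0,4) ∧ (0,1) = (0,1)
(2,3) ∧ (0,1) = (0,1)
(0,4) ∧ (1,1) = (0,1)
(0,3) ∧ (0,1) = (0,1)
(0,1) ∨ (0,1) = (0,1)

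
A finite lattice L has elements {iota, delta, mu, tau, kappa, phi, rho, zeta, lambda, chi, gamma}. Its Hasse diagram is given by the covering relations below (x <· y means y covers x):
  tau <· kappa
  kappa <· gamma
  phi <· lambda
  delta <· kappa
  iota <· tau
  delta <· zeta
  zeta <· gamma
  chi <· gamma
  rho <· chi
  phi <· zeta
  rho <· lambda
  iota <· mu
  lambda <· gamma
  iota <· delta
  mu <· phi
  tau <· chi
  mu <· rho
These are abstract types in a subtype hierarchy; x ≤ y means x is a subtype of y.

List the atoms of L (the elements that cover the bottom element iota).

The atoms are exactly the elements that cover iota: delta, mu, tau.

delta, mu, tau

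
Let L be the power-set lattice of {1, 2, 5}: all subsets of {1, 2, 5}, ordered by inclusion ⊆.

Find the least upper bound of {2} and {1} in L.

Under ⊆, join is union: {2} ∪ {1} = {1,2}.

{1,2}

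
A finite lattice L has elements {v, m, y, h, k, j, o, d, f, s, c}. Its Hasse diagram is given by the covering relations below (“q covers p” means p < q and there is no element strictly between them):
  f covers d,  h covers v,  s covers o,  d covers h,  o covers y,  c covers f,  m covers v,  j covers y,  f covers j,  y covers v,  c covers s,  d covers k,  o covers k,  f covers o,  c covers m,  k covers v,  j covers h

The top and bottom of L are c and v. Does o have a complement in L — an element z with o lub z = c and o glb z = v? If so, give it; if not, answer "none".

Need z with o ∨ z = c and o ∧ z = v.
Checking each element gives: m.

m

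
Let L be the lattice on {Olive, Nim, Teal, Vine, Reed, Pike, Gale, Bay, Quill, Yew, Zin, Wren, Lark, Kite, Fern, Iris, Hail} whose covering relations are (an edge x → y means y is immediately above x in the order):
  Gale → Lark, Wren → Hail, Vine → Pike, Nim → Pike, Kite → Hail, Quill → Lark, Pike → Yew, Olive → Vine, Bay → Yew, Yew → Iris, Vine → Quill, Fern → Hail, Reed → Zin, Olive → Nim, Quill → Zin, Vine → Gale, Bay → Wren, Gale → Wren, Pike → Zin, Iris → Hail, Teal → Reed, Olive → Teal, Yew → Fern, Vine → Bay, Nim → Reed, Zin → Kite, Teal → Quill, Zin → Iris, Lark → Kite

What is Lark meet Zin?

Common lower bounds of {Lark, Zin}: Olive, Quill, Teal, Vine.
The greatest among these is Quill.

Quill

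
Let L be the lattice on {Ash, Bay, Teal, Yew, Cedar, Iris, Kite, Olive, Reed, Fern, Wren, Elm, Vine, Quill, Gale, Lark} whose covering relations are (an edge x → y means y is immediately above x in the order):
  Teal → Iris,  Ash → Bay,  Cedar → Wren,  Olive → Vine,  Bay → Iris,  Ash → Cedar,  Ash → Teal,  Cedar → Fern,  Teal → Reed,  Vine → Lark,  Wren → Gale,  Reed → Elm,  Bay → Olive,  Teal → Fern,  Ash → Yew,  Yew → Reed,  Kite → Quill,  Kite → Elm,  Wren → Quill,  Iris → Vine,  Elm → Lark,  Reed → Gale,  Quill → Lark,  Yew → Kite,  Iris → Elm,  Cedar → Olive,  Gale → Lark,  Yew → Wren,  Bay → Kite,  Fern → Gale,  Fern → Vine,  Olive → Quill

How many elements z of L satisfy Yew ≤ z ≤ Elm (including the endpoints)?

4

The interval [Yew, Elm] = {Elm, Kite, Reed, Yew}, which has 4 elements.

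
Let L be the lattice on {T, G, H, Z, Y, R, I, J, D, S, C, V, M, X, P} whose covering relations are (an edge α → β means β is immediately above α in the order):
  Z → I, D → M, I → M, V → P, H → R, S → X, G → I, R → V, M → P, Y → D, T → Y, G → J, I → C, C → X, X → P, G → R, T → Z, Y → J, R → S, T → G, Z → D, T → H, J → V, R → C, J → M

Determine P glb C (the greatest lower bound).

C

Common lower bounds of {P, C}: C, G, H, I, R, T, Z.
The greatest among these is C.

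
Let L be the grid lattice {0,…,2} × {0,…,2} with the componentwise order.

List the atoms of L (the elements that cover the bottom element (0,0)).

(0,1), (1,0)

The atoms are exactly the elements that cover (0,0): (0,1), (1,0).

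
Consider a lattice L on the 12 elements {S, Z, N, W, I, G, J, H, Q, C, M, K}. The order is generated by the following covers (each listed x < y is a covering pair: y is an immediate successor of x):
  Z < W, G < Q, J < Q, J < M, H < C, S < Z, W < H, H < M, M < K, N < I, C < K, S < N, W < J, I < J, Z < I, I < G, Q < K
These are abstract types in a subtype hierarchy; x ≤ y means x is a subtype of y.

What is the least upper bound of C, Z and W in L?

Common upper bounds of {C, Z, W}: C, K.
The least among these is C.

C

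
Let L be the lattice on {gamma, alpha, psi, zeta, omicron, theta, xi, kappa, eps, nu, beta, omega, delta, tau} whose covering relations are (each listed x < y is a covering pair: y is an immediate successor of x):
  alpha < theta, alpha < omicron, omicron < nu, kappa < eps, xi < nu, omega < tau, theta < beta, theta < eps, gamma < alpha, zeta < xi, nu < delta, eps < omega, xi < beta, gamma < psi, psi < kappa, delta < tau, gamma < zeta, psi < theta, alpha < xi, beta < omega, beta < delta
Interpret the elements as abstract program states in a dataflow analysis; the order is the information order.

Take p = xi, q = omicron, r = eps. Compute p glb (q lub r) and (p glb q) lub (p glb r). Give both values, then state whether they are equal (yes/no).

xi; alpha; no

q lub r = tau, so p glb (q lub r) = xi glb tau = xi.
p glb q = alpha and p glb r = alpha, so (p glb q) lub (p glb r) = alpha lub alpha = alpha.
Equal: no.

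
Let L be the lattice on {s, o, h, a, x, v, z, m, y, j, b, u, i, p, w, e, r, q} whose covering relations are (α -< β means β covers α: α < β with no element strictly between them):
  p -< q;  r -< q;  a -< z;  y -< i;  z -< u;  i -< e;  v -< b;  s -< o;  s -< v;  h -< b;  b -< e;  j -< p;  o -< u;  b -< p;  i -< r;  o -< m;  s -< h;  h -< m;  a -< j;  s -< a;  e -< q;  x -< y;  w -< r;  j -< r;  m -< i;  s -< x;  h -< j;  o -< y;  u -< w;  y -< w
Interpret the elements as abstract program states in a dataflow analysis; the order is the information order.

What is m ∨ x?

Common upper bounds of {m, x}: e, i, q, r.
The least among these is i.

i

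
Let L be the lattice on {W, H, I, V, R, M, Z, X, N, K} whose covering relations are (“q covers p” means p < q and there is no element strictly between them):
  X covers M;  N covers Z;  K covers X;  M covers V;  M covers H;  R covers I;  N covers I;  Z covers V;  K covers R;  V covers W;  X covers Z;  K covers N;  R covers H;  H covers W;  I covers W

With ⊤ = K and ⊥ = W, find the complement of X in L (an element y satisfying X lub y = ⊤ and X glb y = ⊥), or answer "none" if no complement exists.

I

Need y with X ∨ y = K and X ∧ y = W.
Checking each element gives: I.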